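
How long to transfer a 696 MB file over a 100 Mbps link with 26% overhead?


Effective throughput = 100 * (1 - 26/100) = 74 Mbps
File size in Mb = 696 * 8 = 5568 Mb
Time = 5568 / 74
Time = 75.2432 seconds


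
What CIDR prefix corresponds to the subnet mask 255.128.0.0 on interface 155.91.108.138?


Binary: 11111111.10000000.00000000.00000000
Count leading 1s
Prefix: /9


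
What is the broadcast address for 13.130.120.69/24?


Network: 13.130.120.0/24
Host bits = 8
Set all host bits to 1:
Broadcast: 13.130.120.255


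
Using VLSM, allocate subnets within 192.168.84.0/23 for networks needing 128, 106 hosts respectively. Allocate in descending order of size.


128 hosts -> /24 (254 usable): 192.168.84.0/24
106 hosts -> /25 (126 usable): 192.168.85.0/25
Allocation: 192.168.84.0/24 (128 hosts, 254 usable); 192.168.85.0/25 (106 hosts, 126 usable)


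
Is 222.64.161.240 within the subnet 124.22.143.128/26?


Subnet network: 124.22.143.128
Test IP AND mask: 222.64.161.192
No, 222.64.161.240 is not in 124.22.143.128/26


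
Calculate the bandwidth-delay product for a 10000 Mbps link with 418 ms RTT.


BDP = bandwidth * RTT
= 10000 Mbps * 418 ms
= 10000 * 1e6 * 418 / 1000 bits
= 4180000000 bits
= 522500000 bytes
= 510253.9062 KB
BDP = 4180000000 bits (522500000 bytes)


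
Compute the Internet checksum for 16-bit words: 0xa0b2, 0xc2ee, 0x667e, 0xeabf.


Sum all words (with carry folding):
+ 0xa0b2 = 0xa0b2
+ 0xc2ee = 0x63a1
+ 0x667e = 0xca1f
+ 0xeabf = 0xb4df
One's complement: ~0xb4df
Checksum = 0x4b20


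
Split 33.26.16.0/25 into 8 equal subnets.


New prefix = 25 + 3 = 28
Each subnet has 16 addresses
  33.26.16.0/28
  33.26.16.16/28
  33.26.16.32/28
  33.26.16.48/28
  33.26.16.64/28
  33.26.16.80/28
  33.26.16.96/28
  33.26.16.112/28
Subnets: 33.26.16.0/28, 33.26.16.16/28, 33.26.16.32/28, 33.26.16.48/28, 33.26.16.64/28, 33.26.16.80/28, 33.26.16.96/28, 33.26.16.112/28


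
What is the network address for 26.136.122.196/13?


IP:   00011010.10001000.01111010.11000100
Mask: 11111111.11111000.00000000.00000000
AND operation:
Net:  00011010.10001000.00000000.00000000
Network: 26.136.0.0/13


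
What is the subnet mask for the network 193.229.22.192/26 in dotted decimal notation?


/26 means 26 network bits, 6 host bits
Binary: 11111111111111111111111111000000
Mask: 255.255.255.192


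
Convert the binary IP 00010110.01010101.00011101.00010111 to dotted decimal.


00010110 = 22
01010101 = 85
00011101 = 29
00010111 = 23
IP: 22.85.29.23


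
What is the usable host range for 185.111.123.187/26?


Network: 185.111.123.128
Broadcast: 185.111.123.191
First usable = network + 1
Last usable = broadcast - 1
Range: 185.111.123.129 to 185.111.123.190


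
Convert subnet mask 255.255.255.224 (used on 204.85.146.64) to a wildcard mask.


Subnet mask: 255.255.255.224
Wildcard = 255.255.255.255 - subnet mask
255 - 255 = 0
255 - 255 = 0
255 - 255 = 0
255 - 224 = 31
Wildcard: 0.0.0.31


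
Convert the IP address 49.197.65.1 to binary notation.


49 = 00110001
197 = 11000101
65 = 01000001
1 = 00000001
Binary: 00110001.11000101.01000001.00000001


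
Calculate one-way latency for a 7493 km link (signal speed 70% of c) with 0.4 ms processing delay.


Speed = 0.7 * 3e5 km/s = 210000 km/s
Propagation delay = 7493 / 210000 = 0.0357 s = 35.681 ms
Processing delay = 0.4 ms
Total one-way latency = 36.081 ms


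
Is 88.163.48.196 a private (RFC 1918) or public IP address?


RFC 1918 private ranges:
  10.0.0.0/8 (10.0.0.0 - 10.255.255.255)
  172.16.0.0/12 (172.16.0.0 - 172.31.255.255)
  192.168.0.0/16 (192.168.0.0 - 192.168.255.255)
Public (not in any RFC 1918 range)


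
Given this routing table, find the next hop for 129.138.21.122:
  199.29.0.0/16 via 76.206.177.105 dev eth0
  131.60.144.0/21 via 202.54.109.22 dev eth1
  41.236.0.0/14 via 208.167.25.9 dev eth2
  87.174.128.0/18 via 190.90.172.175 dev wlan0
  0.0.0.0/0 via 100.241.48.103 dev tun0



Longest prefix match for 129.138.21.122:
  /16 199.29.0.0: no
  /21 131.60.144.0: no
  /14 41.236.0.0: no
  /18 87.174.128.0: no
  /0 0.0.0.0: MATCH
Selected: next-hop 100.241.48.103 via tun0 (matched /0)


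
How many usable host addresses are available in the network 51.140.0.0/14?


Host bits = 32 - 14 = 18
Total addresses = 2^18 = 262144
Usable = total - 2 (network and broadcast)
Usable hosts: 262142


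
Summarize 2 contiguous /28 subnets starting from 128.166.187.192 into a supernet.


Original prefix: /28
Number of subnets: 2 = 2^1
New prefix = 28 - 1 = 27
Supernet: 128.166.187.192/27


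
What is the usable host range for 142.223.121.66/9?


Network: 142.128.0.0
Broadcast: 142.255.255.255
First usable = network + 1
Last usable = broadcast - 1
Range: 142.128.0.1 to 142.255.255.254


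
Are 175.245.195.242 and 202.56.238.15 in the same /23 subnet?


Mask: 255.255.254.0
175.245.195.242 AND mask = 175.245.194.0
202.56.238.15 AND mask = 202.56.238.0
No, different subnets (175.245.194.0 vs 202.56.238.0)


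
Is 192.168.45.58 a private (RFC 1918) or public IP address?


RFC 1918 private ranges:
  10.0.0.0/8 (10.0.0.0 - 10.255.255.255)
  172.16.0.0/12 (172.16.0.0 - 172.31.255.255)
  192.168.0.0/16 (192.168.0.0 - 192.168.255.255)
Private (in 192.168.0.0/16)


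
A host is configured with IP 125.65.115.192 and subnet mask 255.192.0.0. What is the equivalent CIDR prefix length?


Binary: 11111111.11000000.00000000.00000000
Count leading 1s
Prefix: /10


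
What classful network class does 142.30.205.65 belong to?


First octet: 142
Binary: 10001110
10xxxxxx -> Class B (128-191)
Class B, default mask 255.255.0.0 (/16)


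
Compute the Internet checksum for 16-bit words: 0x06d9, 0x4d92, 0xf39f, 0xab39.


Sum all words (with carry folding):
+ 0x06d9 = 0x06d9
+ 0x4d92 = 0x546b
+ 0xf39f = 0x480b
+ 0xab39 = 0xf344
One's complement: ~0xf344
Checksum = 0x0cbb


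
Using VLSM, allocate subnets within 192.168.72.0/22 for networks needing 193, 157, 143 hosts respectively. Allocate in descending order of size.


193 hosts -> /24 (254 usable): 192.168.72.0/24
157 hosts -> /24 (254 usable): 192.168.73.0/24
143 hosts -> /24 (254 usable): 192.168.74.0/24
Allocation: 192.168.72.0/24 (193 hosts, 254 usable); 192.168.73.0/24 (157 hosts, 254 usable); 192.168.74.0/24 (143 hosts, 254 usable)


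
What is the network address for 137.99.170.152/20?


IP:   10001001.01100011.10101010.10011000
Mask: 11111111.11111111.11110000.00000000
AND operation:
Net:  10001001.01100011.10100000.00000000
Network: 137.99.160.0/20


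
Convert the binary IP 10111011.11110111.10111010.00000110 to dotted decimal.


10111011 = 187
11110111 = 247
10111010 = 186
00000110 = 6
IP: 187.247.186.6


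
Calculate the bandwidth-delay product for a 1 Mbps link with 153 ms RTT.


BDP = bandwidth * RTT
= 1 Mbps * 153 ms
= 1 * 1e6 * 153 / 1000 bits
= 153000 bits
= 19125 bytes
= 18.6768 KB
BDP = 153000 bits (19125 bytes)


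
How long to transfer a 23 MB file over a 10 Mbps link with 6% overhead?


Effective throughput = 10 * (1 - 6/100) = 9.4 Mbps
File size in Mb = 23 * 8 = 184 Mb
Time = 184 / 9.4
Time = 19.5745 seconds


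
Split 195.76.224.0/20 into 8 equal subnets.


New prefix = 20 + 3 = 23
Each subnet has 512 addresses
  195.76.224.0/23
  195.76.226.0/23
  195.76.228.0/23
  195.76.230.0/23
  195.76.232.0/23
  195.76.234.0/23
  195.76.236.0/23
  195.76.238.0/23
Subnets: 195.76.224.0/23, 195.76.226.0/23, 195.76.228.0/23, 195.76.230.0/23, 195.76.232.0/23, 195.76.234.0/23, 195.76.236.0/23, 195.76.238.0/23


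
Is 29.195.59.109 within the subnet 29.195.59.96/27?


Subnet network: 29.195.59.96
Test IP AND mask: 29.195.59.96
Yes, 29.195.59.109 is in 29.195.59.96/27


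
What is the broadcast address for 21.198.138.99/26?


Network: 21.198.138.64/26
Host bits = 6
Set all host bits to 1:
Broadcast: 21.198.138.127


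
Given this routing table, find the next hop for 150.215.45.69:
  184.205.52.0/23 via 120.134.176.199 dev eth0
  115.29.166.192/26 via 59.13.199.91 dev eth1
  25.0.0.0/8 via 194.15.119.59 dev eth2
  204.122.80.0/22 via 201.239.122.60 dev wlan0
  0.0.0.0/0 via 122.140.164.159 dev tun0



Longest prefix match for 150.215.45.69:
  /23 184.205.52.0: no
  /26 115.29.166.192: no
  /8 25.0.0.0: no
  /22 204.122.80.0: no
  /0 0.0.0.0: MATCH
Selected: next-hop 122.140.164.159 via tun0 (matched /0)


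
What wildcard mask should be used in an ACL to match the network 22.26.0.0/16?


Subnet mask: 255.255.0.0
Wildcard = 255.255.255.255 - subnet mask
255 - 255 = 0
255 - 255 = 0
255 - 0 = 255
255 - 0 = 255
Wildcard: 0.0.255.255


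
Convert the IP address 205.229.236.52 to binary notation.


205 = 11001101
229 = 11100101
236 = 11101100
52 = 00110100
Binary: 11001101.11100101.11101100.00110100


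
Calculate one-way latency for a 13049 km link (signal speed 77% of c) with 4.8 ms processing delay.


Speed = 0.77 * 3e5 km/s = 231000 km/s
Propagation delay = 13049 / 231000 = 0.0565 s = 56.4892 ms
Processing delay = 4.8 ms
Total one-way latency = 61.2892 ms


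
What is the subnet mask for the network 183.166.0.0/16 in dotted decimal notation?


/16 means 16 network bits, 16 host bits
Binary: 11111111111111110000000000000000
Mask: 255.255.0.0


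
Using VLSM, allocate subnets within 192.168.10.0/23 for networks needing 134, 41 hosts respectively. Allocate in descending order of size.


134 hosts -> /24 (254 usable): 192.168.10.0/24
41 hosts -> /26 (62 usable): 192.168.11.0/26
Allocation: 192.168.10.0/24 (134 hosts, 254 usable); 192.168.11.0/26 (41 hosts, 62 usable)


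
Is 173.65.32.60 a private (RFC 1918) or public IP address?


RFC 1918 private ranges:
  10.0.0.0/8 (10.0.0.0 - 10.255.255.255)
  172.16.0.0/12 (172.16.0.0 - 172.31.255.255)
  192.168.0.0/16 (192.168.0.0 - 192.168.255.255)
Public (not in any RFC 1918 range)


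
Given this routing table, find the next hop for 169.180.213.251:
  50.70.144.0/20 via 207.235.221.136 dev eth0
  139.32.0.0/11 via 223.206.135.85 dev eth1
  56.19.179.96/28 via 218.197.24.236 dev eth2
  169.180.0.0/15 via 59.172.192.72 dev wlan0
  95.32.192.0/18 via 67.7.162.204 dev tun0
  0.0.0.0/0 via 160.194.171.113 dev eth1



Longest prefix match for 169.180.213.251:
  /20 50.70.144.0: no
  /11 139.32.0.0: no
  /28 56.19.179.96: no
  /15 169.180.0.0: MATCH
  /18 95.32.192.0: no
  /0 0.0.0.0: MATCH
Selected: next-hop 59.172.192.72 via wlan0 (matched /15)


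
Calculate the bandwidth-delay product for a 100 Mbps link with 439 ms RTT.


BDP = bandwidth * RTT
= 100 Mbps * 439 ms
= 100 * 1e6 * 439 / 1000 bits
= 43900000 bits
= 5487500 bytes
= 5358.8867 KB
BDP = 43900000 bits (5487500 bytes)


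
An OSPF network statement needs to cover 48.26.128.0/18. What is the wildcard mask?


Subnet mask: 255.255.192.0
Wildcard = 255.255.255.255 - subnet mask
255 - 255 = 0
255 - 255 = 0
255 - 192 = 63
255 - 0 = 255
Wildcard: 0.0.63.255


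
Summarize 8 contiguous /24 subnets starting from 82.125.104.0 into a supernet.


Original prefix: /24
Number of subnets: 8 = 2^3
New prefix = 24 - 3 = 21
Supernet: 82.125.104.0/21


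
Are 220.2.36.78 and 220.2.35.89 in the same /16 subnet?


Mask: 255.255.0.0
220.2.36.78 AND mask = 220.2.0.0
220.2.35.89 AND mask = 220.2.0.0
Yes, same subnet (220.2.0.0)


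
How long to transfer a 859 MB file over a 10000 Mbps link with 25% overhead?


Effective throughput = 10000 * (1 - 25/100) = 7500 Mbps
File size in Mb = 859 * 8 = 6872 Mb
Time = 6872 / 7500
Time = 0.9163 seconds


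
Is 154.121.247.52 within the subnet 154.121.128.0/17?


Subnet network: 154.121.128.0
Test IP AND mask: 154.121.128.0
Yes, 154.121.247.52 is in 154.121.128.0/17


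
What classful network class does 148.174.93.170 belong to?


First octet: 148
Binary: 10010100
10xxxxxx -> Class B (128-191)
Class B, default mask 255.255.0.0 (/16)


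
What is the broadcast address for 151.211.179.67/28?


Network: 151.211.179.64/28
Host bits = 4
Set all host bits to 1:
Broadcast: 151.211.179.79


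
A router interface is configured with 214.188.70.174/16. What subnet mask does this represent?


/16 means 16 network bits, 16 host bits
Binary: 11111111111111110000000000000000
Mask: 255.255.0.0


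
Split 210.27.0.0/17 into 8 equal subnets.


New prefix = 17 + 3 = 20
Each subnet has 4096 addresses
  210.27.0.0/20
  210.27.16.0/20
  210.27.32.0/20
  210.27.48.0/20
  210.27.64.0/20
  210.27.80.0/20
  210.27.96.0/20
  210.27.112.0/20
Subnets: 210.27.0.0/20, 210.27.16.0/20, 210.27.32.0/20, 210.27.48.0/20, 210.27.64.0/20, 210.27.80.0/20, 210.27.96.0/20, 210.27.112.0/20


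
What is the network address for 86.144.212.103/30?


IP:   01010110.10010000.11010100.01100111
Mask: 11111111.11111111.11111111.11111100
AND operation:
Net:  01010110.10010000.11010100.01100100
Network: 86.144.212.100/30


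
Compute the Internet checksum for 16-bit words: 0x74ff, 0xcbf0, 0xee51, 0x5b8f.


Sum all words (with carry folding):
+ 0x74ff = 0x74ff
+ 0xcbf0 = 0x40f0
+ 0xee51 = 0x2f42
+ 0x5b8f = 0x8ad1
One's complement: ~0x8ad1
Checksum = 0x752e


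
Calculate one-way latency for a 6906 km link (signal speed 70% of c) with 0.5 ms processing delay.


Speed = 0.7 * 3e5 km/s = 210000 km/s
Propagation delay = 6906 / 210000 = 0.0329 s = 32.8857 ms
Processing delay = 0.5 ms
Total one-way latency = 33.3857 ms


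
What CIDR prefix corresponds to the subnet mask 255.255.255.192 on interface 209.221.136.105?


Binary: 11111111.11111111.11111111.11000000
Count leading 1s
Prefix: /26


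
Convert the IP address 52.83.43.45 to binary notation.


52 = 00110100
83 = 01010011
43 = 00101011
45 = 00101101
Binary: 00110100.01010011.00101011.00101101


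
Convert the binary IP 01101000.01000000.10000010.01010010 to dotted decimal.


01101000 = 104
01000000 = 64
10000010 = 130
01010010 = 82
IP: 104.64.130.82


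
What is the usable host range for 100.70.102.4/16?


Network: 100.70.0.0
Broadcast: 100.70.255.255
First usable = network + 1
Last usable = broadcast - 1
Range: 100.70.0.1 to 100.70.255.254


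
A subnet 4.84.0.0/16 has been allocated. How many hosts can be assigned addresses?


Host bits = 32 - 16 = 16
Total addresses = 2^16 = 65536
Usable = total - 2 (network and broadcast)
Usable hosts: 65534


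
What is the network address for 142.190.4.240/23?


IP:   10001110.10111110.00000100.11110000
Mask: 11111111.11111111.11111110.00000000
AND operation:
Net:  10001110.10111110.00000100.00000000
Network: 142.190.4.0/23


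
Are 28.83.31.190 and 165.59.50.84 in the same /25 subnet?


Mask: 255.255.255.128
28.83.31.190 AND mask = 28.83.31.128
165.59.50.84 AND mask = 165.59.50.0
No, different subnets (28.83.31.128 vs 165.59.50.0)


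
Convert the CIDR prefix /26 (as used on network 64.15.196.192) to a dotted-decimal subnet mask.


/26 means 26 network bits, 6 host bits
Binary: 11111111111111111111111111000000
Mask: 255.255.255.192


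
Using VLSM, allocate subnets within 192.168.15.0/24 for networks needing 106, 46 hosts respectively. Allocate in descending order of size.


106 hosts -> /25 (126 usable): 192.168.15.0/25
46 hosts -> /26 (62 usable): 192.168.15.128/26
Allocation: 192.168.15.0/25 (106 hosts, 126 usable); 192.168.15.128/26 (46 hosts, 62 usable)


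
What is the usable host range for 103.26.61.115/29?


Network: 103.26.61.112
Broadcast: 103.26.61.119
First usable = network + 1
Last usable = broadcast - 1
Range: 103.26.61.113 to 103.26.61.118


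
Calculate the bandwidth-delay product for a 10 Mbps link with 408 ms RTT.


BDP = bandwidth * RTT
= 10 Mbps * 408 ms
= 10 * 1e6 * 408 / 1000 bits
= 4080000 bits
= 510000 bytes
= 498.0469 KB
BDP = 4080000 bits (510000 bytes)


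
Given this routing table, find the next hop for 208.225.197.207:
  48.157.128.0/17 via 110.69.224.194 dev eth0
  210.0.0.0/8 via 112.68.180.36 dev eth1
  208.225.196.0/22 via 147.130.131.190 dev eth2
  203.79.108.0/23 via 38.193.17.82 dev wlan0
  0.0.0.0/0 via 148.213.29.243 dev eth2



Longest prefix match for 208.225.197.207:
  /17 48.157.128.0: no
  /8 210.0.0.0: no
  /22 208.225.196.0: MATCH
  /23 203.79.108.0: no
  /0 0.0.0.0: MATCH
Selected: next-hop 147.130.131.190 via eth2 (matched /22)


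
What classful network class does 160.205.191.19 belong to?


First octet: 160
Binary: 10100000
10xxxxxx -> Class B (128-191)
Class B, default mask 255.255.0.0 (/16)


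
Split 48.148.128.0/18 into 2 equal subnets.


New prefix = 18 + 1 = 19
Each subnet has 8192 addresses
  48.148.128.0/19
  48.148.160.0/19
Subnets: 48.148.128.0/19, 48.148.160.0/19


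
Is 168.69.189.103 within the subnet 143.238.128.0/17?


Subnet network: 143.238.128.0
Test IP AND mask: 168.69.128.0
No, 168.69.189.103 is not in 143.238.128.0/17


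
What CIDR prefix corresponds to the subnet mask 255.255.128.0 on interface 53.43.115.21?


Binary: 11111111.11111111.10000000.00000000
Count leading 1s
Prefix: /17


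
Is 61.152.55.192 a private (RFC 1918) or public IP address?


RFC 1918 private ranges:
  10.0.0.0/8 (10.0.0.0 - 10.255.255.255)
  172.16.0.0/12 (172.16.0.0 - 172.31.255.255)
  192.168.0.0/16 (192.168.0.0 - 192.168.255.255)
Public (not in any RFC 1918 range)


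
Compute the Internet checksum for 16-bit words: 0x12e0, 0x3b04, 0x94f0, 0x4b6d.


Sum all words (with carry folding):
+ 0x12e0 = 0x12e0
+ 0x3b04 = 0x4de4
+ 0x94f0 = 0xe2d4
+ 0x4b6d = 0x2e42
One's complement: ~0x2e42
Checksum = 0xd1bd


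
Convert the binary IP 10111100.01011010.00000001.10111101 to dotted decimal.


10111100 = 188
01011010 = 90
00000001 = 1
10111101 = 189
IP: 188.90.1.189


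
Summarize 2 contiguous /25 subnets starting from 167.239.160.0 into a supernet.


Original prefix: /25
Number of subnets: 2 = 2^1
New prefix = 25 - 1 = 24
Supernet: 167.239.160.0/24


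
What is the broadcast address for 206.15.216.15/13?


Network: 206.8.0.0/13
Host bits = 19
Set all host bits to 1:
Broadcast: 206.15.255.255


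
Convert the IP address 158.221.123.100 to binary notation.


158 = 10011110
221 = 11011101
123 = 01111011
100 = 01100100
Binary: 10011110.11011101.01111011.01100100


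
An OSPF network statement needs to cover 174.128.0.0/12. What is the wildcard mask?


Subnet mask: 255.240.0.0
Wildcard = 255.255.255.255 - subnet mask
255 - 255 = 0
255 - 240 = 15
255 - 0 = 255
255 - 0 = 255
Wildcard: 0.15.255.255


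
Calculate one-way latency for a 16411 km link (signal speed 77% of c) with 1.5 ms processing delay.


Speed = 0.77 * 3e5 km/s = 231000 km/s
Propagation delay = 16411 / 231000 = 0.071 s = 71.0433 ms
Processing delay = 1.5 ms
Total one-way latency = 72.5433 ms


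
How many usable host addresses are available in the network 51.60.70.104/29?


Host bits = 32 - 29 = 3
Total addresses = 2^3 = 8
Usable = total - 2 (network and broadcast)
Usable hosts: 6


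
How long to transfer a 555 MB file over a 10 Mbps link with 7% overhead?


Effective throughput = 10 * (1 - 7/100) = 9.3 Mbps
File size in Mb = 555 * 8 = 4440 Mb
Time = 4440 / 9.3
Time = 477.4194 seconds


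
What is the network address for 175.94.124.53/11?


IP:   10101111.01011110.01111100.00110101
Mask: 11111111.11100000.00000000.00000000
AND operation:
Net:  10101111.01000000.00000000.00000000
Network: 175.64.0.0/11


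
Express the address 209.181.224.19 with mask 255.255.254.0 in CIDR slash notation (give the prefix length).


Binary: 11111111.11111111.11111110.00000000
Count leading 1s
Prefix: /23


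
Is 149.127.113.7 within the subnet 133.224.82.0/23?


Subnet network: 133.224.82.0
Test IP AND mask: 149.127.112.0
No, 149.127.113.7 is not in 133.224.82.0/23


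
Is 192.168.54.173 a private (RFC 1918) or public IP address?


RFC 1918 private ranges:
  10.0.0.0/8 (10.0.0.0 - 10.255.255.255)
  172.16.0.0/12 (172.16.0.0 - 172.31.255.255)
  192.168.0.0/16 (192.168.0.0 - 192.168.255.255)
Private (in 192.168.0.0/16)


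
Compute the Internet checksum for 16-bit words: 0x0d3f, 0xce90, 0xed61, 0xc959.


Sum all words (with carry folding):
+ 0x0d3f = 0x0d3f
+ 0xce90 = 0xdbcf
+ 0xed61 = 0xc931
+ 0xc959 = 0x928b
One's complement: ~0x928b
Checksum = 0x6d74


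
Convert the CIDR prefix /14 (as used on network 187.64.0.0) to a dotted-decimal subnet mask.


/14 means 14 network bits, 18 host bits
Binary: 11111111111111000000000000000000
Mask: 255.252.0.0


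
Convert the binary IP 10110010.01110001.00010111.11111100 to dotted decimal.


10110010 = 178
01110001 = 113
00010111 = 23
11111100 = 252
IP: 178.113.23.252


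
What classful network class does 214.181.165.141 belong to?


First octet: 214
Binary: 11010110
110xxxxx -> Class C (192-223)
Class C, default mask 255.255.255.0 (/24)


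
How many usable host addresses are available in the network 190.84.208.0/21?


Host bits = 32 - 21 = 11
Total addresses = 2^11 = 2048
Usable = total - 2 (network and broadcast)
Usable hosts: 2046


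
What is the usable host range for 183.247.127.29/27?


Network: 183.247.127.0
Broadcast: 183.247.127.31
First usable = network + 1
Last usable = broadcast - 1
Range: 183.247.127.1 to 183.247.127.30


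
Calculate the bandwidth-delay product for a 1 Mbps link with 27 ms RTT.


BDP = bandwidth * RTT
= 1 Mbps * 27 ms
= 1 * 1e6 * 27 / 1000 bits
= 27000 bits
= 3375 bytes
= 3.2959 KB
BDP = 27000 bits (3375 bytes)


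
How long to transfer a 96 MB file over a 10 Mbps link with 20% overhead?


Effective throughput = 10 * (1 - 20/100) = 8 Mbps
File size in Mb = 96 * 8 = 768 Mb
Time = 768 / 8
Time = 96 seconds


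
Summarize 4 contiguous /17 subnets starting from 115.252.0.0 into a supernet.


Original prefix: /17
Number of subnets: 4 = 2^2
New prefix = 17 - 2 = 15
Supernet: 115.252.0.0/15


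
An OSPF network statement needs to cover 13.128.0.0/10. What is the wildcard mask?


Subnet mask: 255.192.0.0
Wildcard = 255.255.255.255 - subnet mask
255 - 255 = 0
255 - 192 = 63
255 - 0 = 255
255 - 0 = 255
Wildcard: 0.63.255.255


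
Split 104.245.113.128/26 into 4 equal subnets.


New prefix = 26 + 2 = 28
Each subnet has 16 addresses
  104.245.113.128/28
  104.245.113.144/28
  104.245.113.160/28
  104.245.113.176/28
Subnets: 104.245.113.128/28, 104.245.113.144/28, 104.245.113.160/28, 104.245.113.176/28


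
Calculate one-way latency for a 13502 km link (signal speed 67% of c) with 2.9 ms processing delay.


Speed = 0.67 * 3e5 km/s = 201000 km/s
Propagation delay = 13502 / 201000 = 0.0672 s = 67.1741 ms
Processing delay = 2.9 ms
Total one-way latency = 70.0741 ms


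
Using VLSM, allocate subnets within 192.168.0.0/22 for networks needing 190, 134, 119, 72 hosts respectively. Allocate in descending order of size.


190 hosts -> /24 (254 usable): 192.168.0.0/24
134 hosts -> /24 (254 usable): 192.168.1.0/24
119 hosts -> /25 (126 usable): 192.168.2.0/25
72 hosts -> /25 (126 usable): 192.168.2.128/25
Allocation: 192.168.0.0/24 (190 hosts, 254 usable); 192.168.1.0/24 (134 hosts, 254 usable); 192.168.2.0/25 (119 hosts, 126 usable); 192.168.2.128/25 (72 hosts, 126 usable)


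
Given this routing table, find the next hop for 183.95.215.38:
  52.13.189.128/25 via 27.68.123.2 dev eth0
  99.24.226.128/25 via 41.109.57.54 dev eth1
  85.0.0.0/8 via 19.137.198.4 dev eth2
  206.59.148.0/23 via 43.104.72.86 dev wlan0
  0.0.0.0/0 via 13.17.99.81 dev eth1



Longest prefix match for 183.95.215.38:
  /25 52.13.189.128: no
  /25 99.24.226.128: no
  /8 85.0.0.0: no
  /23 206.59.148.0: no
  /0 0.0.0.0: MATCH
Selected: next-hop 13.17.99.81 via eth1 (matched /0)


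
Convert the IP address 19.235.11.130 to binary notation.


19 = 00010011
235 = 11101011
11 = 00001011
130 = 10000010
Binary: 00010011.11101011.00001011.10000010


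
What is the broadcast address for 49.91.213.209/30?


Network: 49.91.213.208/30
Host bits = 2
Set all host bits to 1:
Broadcast: 49.91.213.211


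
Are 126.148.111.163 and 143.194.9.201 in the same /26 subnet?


Mask: 255.255.255.192
126.148.111.163 AND mask = 126.148.111.128
143.194.9.201 AND mask = 143.194.9.192
No, different subnets (126.148.111.128 vs 143.194.9.192)


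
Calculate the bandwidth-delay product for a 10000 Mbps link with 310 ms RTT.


BDP = bandwidth * RTT
= 10000 Mbps * 310 ms
= 10000 * 1e6 * 310 / 1000 bits
= 3100000000 bits
= 387500000 bytes
= 378417.9688 KB
BDP = 3100000000 bits (387500000 bytes)


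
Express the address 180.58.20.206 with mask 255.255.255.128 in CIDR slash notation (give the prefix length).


Binary: 11111111.11111111.11111111.10000000
Count leading 1s
Prefix: /25


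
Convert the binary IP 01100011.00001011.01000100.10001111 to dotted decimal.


01100011 = 99
00001011 = 11
01000100 = 68
10001111 = 143
IP: 99.11.68.143


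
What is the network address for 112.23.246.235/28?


IP:   01110000.00010111.11110110.11101011
Mask: 11111111.11111111.11111111.11110000
AND operation:
Net:  01110000.00010111.11110110.11100000
Network: 112.23.246.224/28


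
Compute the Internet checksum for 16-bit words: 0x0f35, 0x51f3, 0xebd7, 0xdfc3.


Sum all words (with carry folding):
+ 0x0f35 = 0x0f35
+ 0x51f3 = 0x6128
+ 0xebd7 = 0x4d00
+ 0xdfc3 = 0x2cc4
One's complement: ~0x2cc4
Checksum = 0xd33b


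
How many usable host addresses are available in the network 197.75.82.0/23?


Host bits = 32 - 23 = 9
Total addresses = 2^9 = 512
Usable = total - 2 (network and broadcast)
Usable hosts: 510


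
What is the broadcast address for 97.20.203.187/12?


Network: 97.16.0.0/12
Host bits = 20
Set all host bits to 1:
Broadcast: 97.31.255.255


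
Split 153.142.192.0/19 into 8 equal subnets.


New prefix = 19 + 3 = 22
Each subnet has 1024 addresses
  153.142.192.0/22
  153.142.196.0/22
  153.142.200.0/22
  153.142.204.0/22
  153.142.208.0/22
  153.142.212.0/22
  153.142.216.0/22
  153.142.220.0/22
Subnets: 153.142.192.0/22, 153.142.196.0/22, 153.142.200.0/22, 153.142.204.0/22, 153.142.208.0/22, 153.142.212.0/22, 153.142.216.0/22, 153.142.220.0/22


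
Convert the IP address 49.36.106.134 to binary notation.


49 = 00110001
36 = 00100100
106 = 01101010
134 = 10000110
Binary: 00110001.00100100.01101010.10000110


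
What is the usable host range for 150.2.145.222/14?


Network: 150.0.0.0
Broadcast: 150.3.255.255
First usable = network + 1
Last usable = broadcast - 1
Range: 150.0.0.1 to 150.3.255.254


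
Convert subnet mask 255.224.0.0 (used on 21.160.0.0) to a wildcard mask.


Subnet mask: 255.224.0.0
Wildcard = 255.255.255.255 - subnet mask
255 - 255 = 0
255 - 224 = 31
255 - 0 = 255
255 - 0 = 255
Wildcard: 0.31.255.255


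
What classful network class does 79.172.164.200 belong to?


First octet: 79
Binary: 01001111
0xxxxxxx -> Class A (1-126)
Class A, default mask 255.0.0.0 (/8)


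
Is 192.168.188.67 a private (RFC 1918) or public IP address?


RFC 1918 private ranges:
  10.0.0.0/8 (10.0.0.0 - 10.255.255.255)
  172.16.0.0/12 (172.16.0.0 - 172.31.255.255)
  192.168.0.0/16 (192.168.0.0 - 192.168.255.255)
Private (in 192.168.0.0/16)


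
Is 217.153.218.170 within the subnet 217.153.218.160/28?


Subnet network: 217.153.218.160
Test IP AND mask: 217.153.218.160
Yes, 217.153.218.170 is in 217.153.218.160/28


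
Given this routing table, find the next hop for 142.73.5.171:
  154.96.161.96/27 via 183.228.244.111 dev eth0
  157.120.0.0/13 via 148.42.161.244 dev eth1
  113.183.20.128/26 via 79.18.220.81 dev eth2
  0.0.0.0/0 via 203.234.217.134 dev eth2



Longest prefix match for 142.73.5.171:
  /27 154.96.161.96: no
  /13 157.120.0.0: no
  /26 113.183.20.128: no
  /0 0.0.0.0: MATCH
Selected: next-hop 203.234.217.134 via eth2 (matched /0)


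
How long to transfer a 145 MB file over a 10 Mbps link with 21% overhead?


Effective throughput = 10 * (1 - 21/100) = 7.9 Mbps
File size in Mb = 145 * 8 = 1160 Mb
Time = 1160 / 7.9
Time = 146.8354 seconds


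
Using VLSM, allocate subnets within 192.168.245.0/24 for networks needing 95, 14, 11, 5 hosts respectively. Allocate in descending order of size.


95 hosts -> /25 (126 usable): 192.168.245.0/25
14 hosts -> /28 (14 usable): 192.168.245.128/28
11 hosts -> /28 (14 usable): 192.168.245.144/28
5 hosts -> /29 (6 usable): 192.168.245.160/29
Allocation: 192.168.245.0/25 (95 hosts, 126 usable); 192.168.245.128/28 (14 hosts, 14 usable); 192.168.245.144/28 (11 hosts, 14 usable); 192.168.245.160/29 (5 hosts, 6 usable)


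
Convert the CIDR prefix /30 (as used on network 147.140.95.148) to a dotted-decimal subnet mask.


/30 means 30 network bits, 2 host bits
Binary: 11111111111111111111111111111100
Mask: 255.255.255.252


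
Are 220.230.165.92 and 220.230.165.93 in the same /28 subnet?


Mask: 255.255.255.240
220.230.165.92 AND mask = 220.230.165.80
220.230.165.93 AND mask = 220.230.165.80
Yes, same subnet (220.230.165.80)


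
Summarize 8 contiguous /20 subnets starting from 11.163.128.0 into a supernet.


Original prefix: /20
Number of subnets: 8 = 2^3
New prefix = 20 - 3 = 17
Supernet: 11.163.128.0/17


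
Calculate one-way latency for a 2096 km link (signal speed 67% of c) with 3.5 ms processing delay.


Speed = 0.67 * 3e5 km/s = 201000 km/s
Propagation delay = 2096 / 201000 = 0.0104 s = 10.4279 ms
Processing delay = 3.5 ms
Total one-way latency = 13.9279 ms


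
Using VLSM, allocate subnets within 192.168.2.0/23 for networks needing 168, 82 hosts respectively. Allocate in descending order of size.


168 hosts -> /24 (254 usable): 192.168.2.0/24
82 hosts -> /25 (126 usable): 192.168.3.0/25
Allocation: 192.168.2.0/24 (168 hosts, 254 usable); 192.168.3.0/25 (82 hosts, 126 usable)


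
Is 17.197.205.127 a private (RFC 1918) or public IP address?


RFC 1918 private ranges:
  10.0.0.0/8 (10.0.0.0 - 10.255.255.255)
  172.16.0.0/12 (172.16.0.0 - 172.31.255.255)
  192.168.0.0/16 (192.168.0.0 - 192.168.255.255)
Public (not in any RFC 1918 range)


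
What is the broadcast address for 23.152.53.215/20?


Network: 23.152.48.0/20
Host bits = 12
Set all host bits to 1:
Broadcast: 23.152.63.255


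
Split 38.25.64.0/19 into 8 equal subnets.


New prefix = 19 + 3 = 22
Each subnet has 1024 addresses
  38.25.64.0/22
  38.25.68.0/22
  38.25.72.0/22
  38.25.76.0/22
  38.25.80.0/22
  38.25.84.0/22
  38.25.88.0/22
  38.25.92.0/22
Subnets: 38.25.64.0/22, 38.25.68.0/22, 38.25.72.0/22, 38.25.76.0/22, 38.25.80.0/22, 38.25.84.0/22, 38.25.88.0/22, 38.25.92.0/22


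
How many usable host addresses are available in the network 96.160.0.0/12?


Host bits = 32 - 12 = 20
Total addresses = 2^20 = 1048576
Usable = total - 2 (network and broadcast)
Usable hosts: 1048574


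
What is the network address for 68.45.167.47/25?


IP:   01000100.00101101.10100111.00101111
Mask: 11111111.11111111.11111111.10000000
AND operation:
Net:  01000100.00101101.10100111.00000000
Network: 68.45.167.0/25


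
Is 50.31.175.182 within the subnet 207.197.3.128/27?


Subnet network: 207.197.3.128
Test IP AND mask: 50.31.175.160
No, 50.31.175.182 is not in 207.197.3.128/27


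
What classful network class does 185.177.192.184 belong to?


First octet: 185
Binary: 10111001
10xxxxxx -> Class B (128-191)
Class B, default mask 255.255.0.0 (/16)


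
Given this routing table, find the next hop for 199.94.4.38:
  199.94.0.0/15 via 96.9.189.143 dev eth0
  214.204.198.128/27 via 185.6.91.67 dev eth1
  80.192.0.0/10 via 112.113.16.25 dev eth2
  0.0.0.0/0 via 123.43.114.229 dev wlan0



Longest prefix match for 199.94.4.38:
  /15 199.94.0.0: MATCH
  /27 214.204.198.128: no
  /10 80.192.0.0: no
  /0 0.0.0.0: MATCH
Selected: next-hop 96.9.189.143 via eth0 (matched /15)


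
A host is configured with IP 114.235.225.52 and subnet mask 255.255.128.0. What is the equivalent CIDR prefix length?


Binary: 11111111.11111111.10000000.00000000
Count leading 1s
Prefix: /17


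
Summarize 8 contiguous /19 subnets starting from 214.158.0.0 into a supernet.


Original prefix: /19
Number of subnets: 8 = 2^3
New prefix = 19 - 3 = 16
Supernet: 214.158.0.0/16


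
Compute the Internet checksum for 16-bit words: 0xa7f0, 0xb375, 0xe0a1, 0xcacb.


Sum all words (with carry folding):
+ 0xa7f0 = 0xa7f0
+ 0xb375 = 0x5b66
+ 0xe0a1 = 0x3c08
+ 0xcacb = 0x06d4
One's complement: ~0x06d4
Checksum = 0xf92b


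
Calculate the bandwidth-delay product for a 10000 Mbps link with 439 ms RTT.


BDP = bandwidth * RTT
= 10000 Mbps * 439 ms
= 10000 * 1e6 * 439 / 1000 bits
= 4390000000 bits
= 548750000 bytes
= 535888.6719 KB
BDP = 4390000000 bits (548750000 bytes)


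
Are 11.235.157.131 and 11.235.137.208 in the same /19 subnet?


Mask: 255.255.224.0
11.235.157.131 AND mask = 11.235.128.0
11.235.137.208 AND mask = 11.235.128.0
Yes, same subnet (11.235.128.0)


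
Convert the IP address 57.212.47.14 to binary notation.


57 = 00111001
212 = 11010100
47 = 00101111
14 = 00001110
Binary: 00111001.11010100.00101111.00001110


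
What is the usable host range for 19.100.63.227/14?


Network: 19.100.0.0
Broadcast: 19.103.255.255
First usable = network + 1
Last usable = broadcast - 1
Range: 19.100.0.1 to 19.103.255.254


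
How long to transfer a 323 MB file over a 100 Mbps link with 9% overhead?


Effective throughput = 100 * (1 - 9/100) = 91 Mbps
File size in Mb = 323 * 8 = 2584 Mb
Time = 2584 / 91
Time = 28.3956 seconds


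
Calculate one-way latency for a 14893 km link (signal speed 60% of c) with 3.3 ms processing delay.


Speed = 0.6 * 3e5 km/s = 180000 km/s
Propagation delay = 14893 / 180000 = 0.0827 s = 82.7389 ms
Processing delay = 3.3 ms
Total one-way latency = 86.0389 ms


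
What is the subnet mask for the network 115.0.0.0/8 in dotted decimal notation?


/8 means 8 network bits, 24 host bits
Binary: 11111111000000000000000000000000
Mask: 255.0.0.0


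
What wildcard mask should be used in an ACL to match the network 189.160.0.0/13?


Subnet mask: 255.248.0.0
Wildcard = 255.255.255.255 - subnet mask
255 - 255 = 0
255 - 248 = 7
255 - 0 = 255
255 - 0 = 255
Wildcard: 0.7.255.255


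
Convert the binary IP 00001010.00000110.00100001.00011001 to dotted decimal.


00001010 = 10
00000110 = 6
00100001 = 33
00011001 = 25
IP: 10.6.33.25


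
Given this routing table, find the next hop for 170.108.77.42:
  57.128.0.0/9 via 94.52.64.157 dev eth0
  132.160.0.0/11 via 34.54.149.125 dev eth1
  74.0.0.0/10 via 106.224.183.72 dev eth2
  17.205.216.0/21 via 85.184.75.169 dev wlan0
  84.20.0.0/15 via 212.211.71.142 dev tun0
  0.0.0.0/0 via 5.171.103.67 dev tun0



Longest prefix match for 170.108.77.42:
  /9 57.128.0.0: no
  /11 132.160.0.0: no
  /10 74.0.0.0: no
  /21 17.205.216.0: no
  /15 84.20.0.0: no
  /0 0.0.0.0: MATCH
Selected: next-hop 5.171.103.67 via tun0 (matched /0)


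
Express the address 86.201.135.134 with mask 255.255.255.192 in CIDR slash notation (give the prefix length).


Binary: 11111111.11111111.11111111.11000000
Count leading 1s
Prefix: /26


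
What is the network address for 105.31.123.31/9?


IP:   01101001.00011111.01111011.00011111
Mask: 11111111.10000000.00000000.00000000
AND operation:
Net:  01101001.00000000.00000000.00000000
Network: 105.0.0.0/9


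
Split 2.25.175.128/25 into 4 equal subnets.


New prefix = 25 + 2 = 27
Each subnet has 32 addresses
  2.25.175.128/27
  2.25.175.160/27
  2.25.175.192/27
  2.25.175.224/27
Subnets: 2.25.175.128/27, 2.25.175.160/27, 2.25.175.192/27, 2.25.175.224/27


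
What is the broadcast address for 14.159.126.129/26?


Network: 14.159.126.128/26
Host bits = 6
Set all host bits to 1:
Broadcast: 14.159.126.191


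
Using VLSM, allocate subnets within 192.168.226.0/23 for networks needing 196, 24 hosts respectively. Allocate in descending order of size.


196 hosts -> /24 (254 usable): 192.168.226.0/24
24 hosts -> /27 (30 usable): 192.168.227.0/27
Allocation: 192.168.226.0/24 (196 hosts, 254 usable); 192.168.227.0/27 (24 hosts, 30 usable)


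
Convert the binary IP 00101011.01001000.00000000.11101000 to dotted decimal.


00101011 = 43
01001000 = 72
00000000 = 0
11101000 = 232
IP: 43.72.0.232


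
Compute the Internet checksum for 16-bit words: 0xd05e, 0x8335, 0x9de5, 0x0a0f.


Sum all words (with carry folding):
+ 0xd05e = 0xd05e
+ 0x8335 = 0x5394
+ 0x9de5 = 0xf179
+ 0x0a0f = 0xfb88
One's complement: ~0xfb88
Checksum = 0x0477


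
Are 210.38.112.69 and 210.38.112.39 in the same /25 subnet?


Mask: 255.255.255.128
210.38.112.69 AND mask = 210.38.112.0
210.38.112.39 AND mask = 210.38.112.0
Yes, same subnet (210.38.112.0)


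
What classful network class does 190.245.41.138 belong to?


First octet: 190
Binary: 10111110
10xxxxxx -> Class B (128-191)
Class B, default mask 255.255.0.0 (/16)


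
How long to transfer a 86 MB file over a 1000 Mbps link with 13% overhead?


Effective throughput = 1000 * (1 - 13/100) = 870 Mbps
File size in Mb = 86 * 8 = 688 Mb
Time = 688 / 870
Time = 0.7908 seconds


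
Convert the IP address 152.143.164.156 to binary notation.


152 = 10011000
143 = 10001111
164 = 10100100
156 = 10011100
Binary: 10011000.10001111.10100100.10011100


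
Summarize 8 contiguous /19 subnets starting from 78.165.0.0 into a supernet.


Original prefix: /19
Number of subnets: 8 = 2^3
New prefix = 19 - 3 = 16
Supernet: 78.165.0.0/16


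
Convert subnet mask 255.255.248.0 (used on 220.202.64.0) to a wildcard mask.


Subnet mask: 255.255.248.0
Wildcard = 255.255.255.255 - subnet mask
255 - 255 = 0
255 - 255 = 0
255 - 248 = 7
255 - 0 = 255
Wildcard: 0.0.7.255


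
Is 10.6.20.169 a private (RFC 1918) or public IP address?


RFC 1918 private ranges:
  10.0.0.0/8 (10.0.0.0 - 10.255.255.255)
  172.16.0.0/12 (172.16.0.0 - 172.31.255.255)
  192.168.0.0/16 (192.168.0.0 - 192.168.255.255)
Private (in 10.0.0.0/8)


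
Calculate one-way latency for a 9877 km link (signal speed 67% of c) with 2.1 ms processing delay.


Speed = 0.67 * 3e5 km/s = 201000 km/s
Propagation delay = 9877 / 201000 = 0.0491 s = 49.1393 ms
Processing delay = 2.1 ms
Total one-way latency = 51.2393 ms


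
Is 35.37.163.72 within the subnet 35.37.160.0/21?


Subnet network: 35.37.160.0
Test IP AND mask: 35.37.160.0
Yes, 35.37.163.72 is in 35.37.160.0/21


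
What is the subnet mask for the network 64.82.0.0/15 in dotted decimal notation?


/15 means 15 network bits, 17 host bits
Binary: 11111111111111100000000000000000
Mask: 255.254.0.0


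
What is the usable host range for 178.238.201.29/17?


Network: 178.238.128.0
Broadcast: 178.238.255.255
First usable = network + 1
Last usable = broadcast - 1
Range: 178.238.128.1 to 178.238.255.254


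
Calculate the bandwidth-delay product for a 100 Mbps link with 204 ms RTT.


BDP = bandwidth * RTT
= 100 Mbps * 204 ms
= 100 * 1e6 * 204 / 1000 bits
= 20400000 bits
= 2550000 bytes
= 2490.2344 KB
BDP = 20400000 bits (2550000 bytes)


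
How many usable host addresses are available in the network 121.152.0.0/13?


Host bits = 32 - 13 = 19
Total addresses = 2^19 = 524288
Usable = total - 2 (network and broadcast)
Usable hosts: 524286


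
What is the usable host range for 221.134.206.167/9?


Network: 221.128.0.0
Broadcast: 221.255.255.255
First usable = network + 1
Last usable = broadcast - 1
Range: 221.128.0.1 to 221.255.255.254


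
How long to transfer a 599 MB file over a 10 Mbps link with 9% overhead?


Effective throughput = 10 * (1 - 9/100) = 9.1 Mbps
File size in Mb = 599 * 8 = 4792 Mb
Time = 4792 / 9.1
Time = 526.5934 seconds


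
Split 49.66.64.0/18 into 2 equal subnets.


New prefix = 18 + 1 = 19
Each subnet has 8192 addresses
  49.66.64.0/19
  49.66.96.0/19
Subnets: 49.66.64.0/19, 49.66.96.0/19


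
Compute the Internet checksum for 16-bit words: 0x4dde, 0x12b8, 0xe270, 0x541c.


Sum all words (with carry folding):
+ 0x4dde = 0x4dde
+ 0x12b8 = 0x6096
+ 0xe270 = 0x4307
+ 0x541c = 0x9723
One's complement: ~0x9723
Checksum = 0x68dc
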